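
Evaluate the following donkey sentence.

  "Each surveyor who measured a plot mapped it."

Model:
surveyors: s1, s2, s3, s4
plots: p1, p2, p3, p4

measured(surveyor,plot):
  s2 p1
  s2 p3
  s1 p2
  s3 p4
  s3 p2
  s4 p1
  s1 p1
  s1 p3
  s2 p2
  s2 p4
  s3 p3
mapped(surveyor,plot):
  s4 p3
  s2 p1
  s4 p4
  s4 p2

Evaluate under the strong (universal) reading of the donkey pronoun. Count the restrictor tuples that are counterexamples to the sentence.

10

"it" takes "a plot" as antecedent — a donkey pronoun bound across the clause boundary.
Strong reading: for every (s,p) with measured(s,p), mapped(s,p).
Restrictor pairs: (s1,p1) ✗  (s1,p2) ✗  (s1,p3) ✗  (s2,p1) ✓  (s2,p2) ✗  (s2,p3) ✗  (s2,p4) ✗  (s3,p2) ✗  (s3,p3) ✗  (s3,p4) ✗  (s4,p1) ✗
Counterexamples (restrictor pairs failing the scope): 10.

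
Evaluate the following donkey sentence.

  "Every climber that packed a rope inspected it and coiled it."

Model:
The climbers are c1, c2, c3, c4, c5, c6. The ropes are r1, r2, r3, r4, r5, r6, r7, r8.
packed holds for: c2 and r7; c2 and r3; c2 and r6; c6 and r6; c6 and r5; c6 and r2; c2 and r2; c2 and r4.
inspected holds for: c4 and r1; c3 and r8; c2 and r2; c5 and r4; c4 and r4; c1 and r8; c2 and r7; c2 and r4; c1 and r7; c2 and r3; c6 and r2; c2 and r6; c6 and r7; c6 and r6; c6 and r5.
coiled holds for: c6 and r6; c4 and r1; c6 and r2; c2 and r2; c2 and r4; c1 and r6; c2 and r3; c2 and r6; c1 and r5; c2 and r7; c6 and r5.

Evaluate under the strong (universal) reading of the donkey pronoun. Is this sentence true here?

True

"it" takes "a rope" as antecedent — a donkey pronoun bound across the clause boundary.
Strong reading: for every (c,r) with packed(c,r), inspected(c,r) ∧ coiled(c,r).
Restrictor pairs: (c2,r2) ✓  (c2,r3) ✓  (c2,r4) ✓  (c2,r6) ✓  (c2,r7) ✓  (c6,r2) ✓  (c6,r5) ✓  (c6,r6) ✓
Every restrictor pair satisfies the scope.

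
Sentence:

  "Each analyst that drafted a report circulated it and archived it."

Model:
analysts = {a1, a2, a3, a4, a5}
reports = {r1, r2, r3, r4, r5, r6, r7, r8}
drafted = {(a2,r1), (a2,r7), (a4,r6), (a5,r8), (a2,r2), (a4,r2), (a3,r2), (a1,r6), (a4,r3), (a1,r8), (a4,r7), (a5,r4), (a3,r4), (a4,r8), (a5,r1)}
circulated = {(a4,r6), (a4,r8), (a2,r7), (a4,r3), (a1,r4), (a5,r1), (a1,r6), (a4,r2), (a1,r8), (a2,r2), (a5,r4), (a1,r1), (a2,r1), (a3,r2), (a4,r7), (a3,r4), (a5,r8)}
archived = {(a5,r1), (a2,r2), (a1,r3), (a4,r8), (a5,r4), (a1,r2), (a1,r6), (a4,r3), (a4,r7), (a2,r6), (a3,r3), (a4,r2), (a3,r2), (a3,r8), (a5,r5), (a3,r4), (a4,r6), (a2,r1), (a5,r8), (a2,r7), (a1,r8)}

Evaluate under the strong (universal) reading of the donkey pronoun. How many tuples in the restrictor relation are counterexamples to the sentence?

0

"it" takes "a report" as antecedent — a donkey pronoun bound across the clause boundary.
Strong reading: for every (a,r) with drafted(a,r), circulated(a,r) ∧ archived(a,r).
Restrictor pairs: (a1,r6) ✓  (a1,r8) ✓  (a2,r1) ✓  (a2,r2) ✓  (a2,r7) ✓  (a3,r2) ✓  (a3,r4) ✓  (a4,r2) ✓  (a4,r3) ✓  (a4,r6) ✓  (a4,r7) ✓  (a4,r8) ✓  (a5,r1) ✓  (a5,r4) ✓  (a5,r8) ✓
Counterexamples (restrictor pairs failing the scope): 0.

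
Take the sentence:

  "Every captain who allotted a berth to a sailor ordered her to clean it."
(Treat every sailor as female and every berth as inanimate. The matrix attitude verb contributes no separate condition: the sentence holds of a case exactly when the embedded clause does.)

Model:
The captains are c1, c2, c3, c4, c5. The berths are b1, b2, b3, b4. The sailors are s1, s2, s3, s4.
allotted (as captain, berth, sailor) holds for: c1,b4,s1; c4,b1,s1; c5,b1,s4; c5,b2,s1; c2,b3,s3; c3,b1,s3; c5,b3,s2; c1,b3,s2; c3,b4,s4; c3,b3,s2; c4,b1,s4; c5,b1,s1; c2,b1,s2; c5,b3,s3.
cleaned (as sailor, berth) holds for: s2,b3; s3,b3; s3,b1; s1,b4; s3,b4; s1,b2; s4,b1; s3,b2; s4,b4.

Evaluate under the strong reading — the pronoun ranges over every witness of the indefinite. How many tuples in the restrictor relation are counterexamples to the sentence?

"her" takes "a sailor" as antecedent and "it" takes "a berth"; both are donkey pronouns co-varying with the restrictor.
Strong reading: for every (c,b,s) with allotted(c,b,s), cleaned(s,b).
Restrictor triples: (c1,b3,s2)→cleaned(s2,b3) ✓  (c1,b4,s1)→cleaned(s1,b4) ✓  (c2,b1,s2)→cleaned(s2,b1) ✗  (c2,b3,s3)→cleaned(s3,b3) ✓  (c3,b1,s3)→cleaned(s3,b1) ✓  (c3,b3,s2)→cleaned(s2,b3) ✓  (c3,b4,s4)→cleaned(s4,b4) ✓  (c4,b1,s1)→cleaned(s1,b1) ✗  (c4,b1,s4)→cleaned(s4,b1) ✓  (c5,b1,s1)→cleaned(s1,b1) ✗  (c5,b1,s4)→cleaned(s4,b1) ✓  (c5,b2,s1)→cleaned(s1,b2) ✓  (c5,b3,s2)→cleaned(s2,b3) ✓  (c5,b3,s3)→cleaned(s3,b3) ✓
Counterexamples (restrictor triples failing the scope): 3.

3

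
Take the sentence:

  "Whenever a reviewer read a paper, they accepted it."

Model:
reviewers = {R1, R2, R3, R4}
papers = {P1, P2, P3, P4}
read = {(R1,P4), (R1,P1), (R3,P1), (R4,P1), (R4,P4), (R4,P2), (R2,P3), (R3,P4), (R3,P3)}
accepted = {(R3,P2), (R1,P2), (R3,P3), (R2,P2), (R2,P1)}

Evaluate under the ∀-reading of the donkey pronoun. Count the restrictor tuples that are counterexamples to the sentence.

"it" takes "a paper" as antecedent — a donkey pronoun bound across the clause boundary.
Strong reading: for every (r,p) with read(r,p), accepted(r,p).
Restrictor pairs: (R1,P1) ✗  (R1,P4) ✗  (R2,P3) ✗  (R3,P1) ✗  (R3,P3) ✓  (R3,P4) ✗  (R4,P1) ✗  (R4,P2) ✗  (R4,P4) ✗
Counterexamples (restrictor pairs failing the scope): 8.

8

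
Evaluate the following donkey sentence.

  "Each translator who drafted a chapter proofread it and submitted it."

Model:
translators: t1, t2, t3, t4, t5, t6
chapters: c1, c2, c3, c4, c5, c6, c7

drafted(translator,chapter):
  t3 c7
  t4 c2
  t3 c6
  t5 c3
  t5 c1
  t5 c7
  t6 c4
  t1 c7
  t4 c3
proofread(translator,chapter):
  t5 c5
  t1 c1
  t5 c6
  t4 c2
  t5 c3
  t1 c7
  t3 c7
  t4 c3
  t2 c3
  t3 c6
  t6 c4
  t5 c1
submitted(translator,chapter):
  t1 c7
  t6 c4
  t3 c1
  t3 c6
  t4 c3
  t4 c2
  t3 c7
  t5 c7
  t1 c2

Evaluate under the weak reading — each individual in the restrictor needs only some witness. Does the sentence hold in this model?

"it" takes "a chapter" as antecedent — a donkey pronoun bound across the clause boundary.
Weak reading: every translator t with some drafted-chapter has at least one drafted-chapter c such that proofread(t,c) ∧ submitted(t,c).
Per translator: t1:✓  t3:✓  t4:✓  t5:✗  t6:✓
t5 has no witness among its drafted-chapters.

False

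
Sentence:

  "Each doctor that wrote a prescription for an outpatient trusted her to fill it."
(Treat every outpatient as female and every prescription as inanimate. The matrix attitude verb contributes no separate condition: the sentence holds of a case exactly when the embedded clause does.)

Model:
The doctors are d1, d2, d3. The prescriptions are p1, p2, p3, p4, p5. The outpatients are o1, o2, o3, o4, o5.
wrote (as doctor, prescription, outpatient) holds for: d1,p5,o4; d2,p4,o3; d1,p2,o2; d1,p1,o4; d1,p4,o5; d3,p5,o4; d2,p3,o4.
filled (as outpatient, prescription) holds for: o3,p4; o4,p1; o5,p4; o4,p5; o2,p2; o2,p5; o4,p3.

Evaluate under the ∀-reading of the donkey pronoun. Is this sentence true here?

True

"her" takes "an outpatient" as antecedent and "it" takes "a prescription"; both are donkey pronouns co-varying with the restrictor.
Strong reading: for every (d,p,o) with wrote(d,p,o), filled(o,p).
Restrictor triples: (d1,p1,o4)→filled(o4,p1) ✓  (d1,p2,o2)→filled(o2,p2) ✓  (d1,p4,o5)→filled(o5,p4) ✓  (d1,p5,o4)→filled(o4,p5) ✓  (d2,p3,o4)→filled(o4,p3) ✓  (d2,p4,o3)→filled(o3,p4) ✓  (d3,p5,o4)→filled(o4,p5) ✓
Every restrictor triple satisfies the scope.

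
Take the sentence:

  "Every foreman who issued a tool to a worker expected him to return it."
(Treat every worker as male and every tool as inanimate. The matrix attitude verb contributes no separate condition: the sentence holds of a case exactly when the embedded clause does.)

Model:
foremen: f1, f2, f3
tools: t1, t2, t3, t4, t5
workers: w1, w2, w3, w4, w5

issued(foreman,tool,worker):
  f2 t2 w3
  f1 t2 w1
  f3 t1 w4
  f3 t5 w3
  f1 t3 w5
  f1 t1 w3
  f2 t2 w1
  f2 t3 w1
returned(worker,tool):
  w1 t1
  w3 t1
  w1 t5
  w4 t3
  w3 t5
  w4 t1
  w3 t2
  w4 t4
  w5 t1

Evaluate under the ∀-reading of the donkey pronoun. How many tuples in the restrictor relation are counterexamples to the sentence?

4

"him" takes "a worker" as antecedent and "it" takes "a tool"; both are donkey pronouns co-varying with the restrictor.
Strong reading: for every (f,t,w) with issued(f,t,w), returned(w,t).
Restrictor triples: (f1,t1,w3)→returned(w3,t1) ✓  (f1,t2,w1)→returned(w1,t2) ✗  (f1,t3,w5)→returned(w5,t3) ✗  (f2,t2,w1)→returned(w1,t2) ✗  (f2,t2,w3)→returned(w3,t2) ✓  (f2,t3,w1)→returned(w1,t3) ✗  (f3,t1,w4)→returned(w4,t1) ✓  (f3,t5,w3)→returned(w3,t5) ✓
Counterexamples (restrictor triples failing the scope): 4.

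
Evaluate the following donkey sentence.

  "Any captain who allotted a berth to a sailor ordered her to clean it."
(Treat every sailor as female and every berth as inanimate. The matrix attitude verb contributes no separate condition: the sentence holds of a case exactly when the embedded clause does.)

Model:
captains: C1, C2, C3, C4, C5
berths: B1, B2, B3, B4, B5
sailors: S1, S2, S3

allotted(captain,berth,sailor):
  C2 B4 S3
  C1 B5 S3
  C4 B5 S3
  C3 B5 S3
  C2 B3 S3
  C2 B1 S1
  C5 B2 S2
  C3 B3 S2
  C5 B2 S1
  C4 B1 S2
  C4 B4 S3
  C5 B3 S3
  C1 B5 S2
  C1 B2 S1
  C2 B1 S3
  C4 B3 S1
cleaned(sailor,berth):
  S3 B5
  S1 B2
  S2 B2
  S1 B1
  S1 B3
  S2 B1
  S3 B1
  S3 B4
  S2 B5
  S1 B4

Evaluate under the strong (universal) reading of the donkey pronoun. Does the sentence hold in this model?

False

"her" takes "a sailor" as antecedent and "it" takes "a berth"; both are donkey pronouns co-varying with the restrictor.
Strong reading: for every (c,b,s) with allotted(c,b,s), cleaned(s,b).
Restrictor triples: (C1,B2,S1)→cleaned(S1,B2) ✓  (C1,B5,S2)→cleaned(S2,B5) ✓  (C1,B5,S3)→cleaned(S3,B5) ✓  (C2,B1,S1)→cleaned(S1,B1) ✓  (C2,B1,S3)→cleaned(S3,B1) ✓  (C2,B3,S3)→cleaned(S3,B3) ✗  (C2,B4,S3)→cleaned(S3,B4) ✓  (C3,B3,S2)→cleaned(S2,B3) ✗  (C3,B5,S3)→cleaned(S3,B5) ✓  (C4,B1,S2)→cleaned(S2,B1) ✓  (C4,B3,S1)→cleaned(S1,B3) ✓  (C4,B4,S3)→cleaned(S3,B4) ✓  (C4,B5,S3)→cleaned(S3,B5) ✓  (C5,B2,S1)→cleaned(S1,B2) ✓  (C5,B2,S2)→cleaned(S2,B2) ✓  (C5,B3,S3)→cleaned(S3,B3) ✗
Counterexample: (C2,B3,S3) — cleaned(S3,B3) does not hold.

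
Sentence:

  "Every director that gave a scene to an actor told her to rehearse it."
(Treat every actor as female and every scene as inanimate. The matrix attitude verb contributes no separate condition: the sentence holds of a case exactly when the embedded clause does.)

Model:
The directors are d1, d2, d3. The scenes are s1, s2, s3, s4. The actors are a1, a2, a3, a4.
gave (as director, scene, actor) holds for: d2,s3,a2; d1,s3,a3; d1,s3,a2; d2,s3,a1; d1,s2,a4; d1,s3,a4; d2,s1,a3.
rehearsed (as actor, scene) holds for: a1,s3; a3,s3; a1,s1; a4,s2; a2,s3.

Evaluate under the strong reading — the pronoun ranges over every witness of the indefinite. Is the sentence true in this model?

False

"her" takes "an actor" as antecedent and "it" takes "a scene"; both are donkey pronouns co-varying with the restrictor.
Strong reading: for every (d,s,a) with gave(d,s,a), rehearsed(a,s).
Restrictor triples: (d1,s2,a4)→rehearsed(a4,s2) ✓  (d1,s3,a2)→rehearsed(a2,s3) ✓  (d1,s3,a3)→rehearsed(a3,s3) ✓  (d1,s3,a4)→rehearsed(a4,s3) ✗  (d2,s1,a3)→rehearsed(a3,s1) ✗  (d2,s3,a1)→rehearsed(a1,s3) ✓  (d2,s3,a2)→rehearsed(a2,s3) ✓
Counterexample: (d1,s3,a4) — rehearsed(a4,s3) does not hold.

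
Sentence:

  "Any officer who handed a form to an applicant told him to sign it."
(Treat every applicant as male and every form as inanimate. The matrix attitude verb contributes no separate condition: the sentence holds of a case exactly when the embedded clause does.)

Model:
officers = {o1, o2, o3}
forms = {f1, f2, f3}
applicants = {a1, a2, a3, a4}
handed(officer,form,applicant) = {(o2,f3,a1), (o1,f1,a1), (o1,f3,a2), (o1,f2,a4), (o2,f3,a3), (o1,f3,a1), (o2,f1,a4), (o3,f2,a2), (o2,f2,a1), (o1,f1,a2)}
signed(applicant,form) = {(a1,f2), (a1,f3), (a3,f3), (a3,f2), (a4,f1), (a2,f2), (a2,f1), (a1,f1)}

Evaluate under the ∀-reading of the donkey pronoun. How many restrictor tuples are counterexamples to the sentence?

2

"him" takes "an applicant" as antecedent and "it" takes "a form"; both are donkey pronouns co-varying with the restrictor.
Strong reading: for every (o,f,a) with handed(o,f,a), signed(a,f).
Restrictor triples: (o1,f1,a1)→signed(a1,f1) ✓  (o1,f1,a2)→signed(a2,f1) ✓  (o1,f2,a4)→signed(a4,f2) ✗  (o1,f3,a1)→signed(a1,f3) ✓  (o1,f3,a2)→signed(a2,f3) ✗  (o2,f1,a4)→signed(a4,f1) ✓  (o2,f2,a1)→signed(a1,f2) ✓  (o2,f3,a1)→signed(a1,f3) ✓  (o2,f3,a3)→signed(a3,f3) ✓  (o3,f2,a2)→signed(a2,f2) ✓
Counterexamples (restrictor triples failing the scope): 2.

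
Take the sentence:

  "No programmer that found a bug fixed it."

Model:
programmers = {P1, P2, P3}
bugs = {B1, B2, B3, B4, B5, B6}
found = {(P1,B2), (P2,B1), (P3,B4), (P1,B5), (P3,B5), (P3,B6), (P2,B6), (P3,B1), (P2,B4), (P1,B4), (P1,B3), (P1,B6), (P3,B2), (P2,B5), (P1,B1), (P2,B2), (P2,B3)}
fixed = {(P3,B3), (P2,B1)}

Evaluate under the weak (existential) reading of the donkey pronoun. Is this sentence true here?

"it" takes "a bug" as antecedent — a donkey pronoun bound across the clause boundary.
Truth condition: for no (p,b) with found(p,b) does fixed(p,b) hold.
Restrictor pairs — does the scope hold? (P1,B1):fails  (P1,B2):fails  (P1,B3):fails  (P1,B4):fails  (P1,B5):fails  (P1,B6):fails  (P2,B1):holds  (P2,B2):fails  (P2,B3):fails  (P2,B4):fails  (P2,B5):fails  (P2,B6):fails  (P3,B1):fails  (P3,B2):fails  (P3,B4):fails  (P3,B5):fails  (P3,B6):fails
Scope holds for 1 pair(s), so the sentence is false.

False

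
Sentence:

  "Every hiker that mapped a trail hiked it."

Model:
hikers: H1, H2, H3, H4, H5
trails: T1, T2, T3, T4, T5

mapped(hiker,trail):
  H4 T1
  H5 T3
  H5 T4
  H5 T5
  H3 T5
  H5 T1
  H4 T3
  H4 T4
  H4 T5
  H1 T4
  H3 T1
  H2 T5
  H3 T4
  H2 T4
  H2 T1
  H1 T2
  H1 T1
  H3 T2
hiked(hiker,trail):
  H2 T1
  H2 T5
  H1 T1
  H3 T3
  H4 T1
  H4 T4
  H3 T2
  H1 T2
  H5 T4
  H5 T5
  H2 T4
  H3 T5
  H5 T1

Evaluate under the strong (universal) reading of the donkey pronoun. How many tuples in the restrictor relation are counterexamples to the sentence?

"it" takes "a trail" as antecedent — a donkey pronoun bound across the clause boundary.
Strong reading: for every (h,t) with mapped(h,t), hiked(h,t).
Restrictor pairs: (H1,T1) ✓  (H1,T2) ✓  (H1,T4) ✗  (H2,T1) ✓  (H2,T4) ✓  (H2,T5) ✓  (H3,T1) ✗  (H3,T2) ✓  (H3,T4) ✗  (H3,T5) ✓  (H4,T1) ✓  (H4,T3) ✗  (H4,T4) ✓  (H4,T5) ✗  (H5,T1) ✓  (H5,T3) ✗  (H5,T4) ✓  (H5,T5) ✓
Counterexamples (restrictor pairs failing the scope): 6.

6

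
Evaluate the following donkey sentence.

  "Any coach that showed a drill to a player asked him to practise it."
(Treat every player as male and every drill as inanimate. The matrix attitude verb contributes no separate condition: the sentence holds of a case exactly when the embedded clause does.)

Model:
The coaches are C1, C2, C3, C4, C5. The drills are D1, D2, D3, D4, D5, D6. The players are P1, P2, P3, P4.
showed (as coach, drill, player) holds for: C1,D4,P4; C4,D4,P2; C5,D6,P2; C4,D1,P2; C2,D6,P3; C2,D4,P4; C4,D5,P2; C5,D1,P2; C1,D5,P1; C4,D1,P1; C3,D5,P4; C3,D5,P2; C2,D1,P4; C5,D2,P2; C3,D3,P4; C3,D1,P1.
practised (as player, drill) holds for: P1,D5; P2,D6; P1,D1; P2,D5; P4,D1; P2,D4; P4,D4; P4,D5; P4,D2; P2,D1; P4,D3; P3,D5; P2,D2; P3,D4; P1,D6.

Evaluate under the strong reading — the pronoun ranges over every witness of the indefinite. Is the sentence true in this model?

"him" takes "a player" as antecedent and "it" takes "a drill"; both are donkey pronouns co-varying with the restrictor.
Strong reading: for every (c,d,p) with showed(c,d,p), practised(p,d).
Restrictor triples: (C1,D4,P4)→practised(P4,D4) ✓  (C1,D5,P1)→practised(P1,D5) ✓  (C2,D1,P4)→practised(P4,D1) ✓  (C2,D4,P4)→practised(P4,D4) ✓  (C2,D6,P3)→practised(P3,D6) ✗  (C3,D1,P1)→practised(P1,D1) ✓  (C3,D3,P4)→practised(P4,D3) ✓  (C3,D5,P2)→practised(P2,D5) ✓  (C3,D5,P4)→practised(P4,D5) ✓  (C4,D1,P1)→practised(P1,D1) ✓  (C4,D1,P2)→practised(P2,D1) ✓  (C4,D4,P2)→practised(P2,D4) ✓  (C4,D5,P2)→practised(P2,D5) ✓  (C5,D1,P2)→practised(P2,D1) ✓  (C5,D2,P2)→practised(P2,D2) ✓  (C5,D6,P2)→practised(P2,D6) ✓
Counterexample: (C2,D6,P3) — practised(P3,D6) does not hold.

False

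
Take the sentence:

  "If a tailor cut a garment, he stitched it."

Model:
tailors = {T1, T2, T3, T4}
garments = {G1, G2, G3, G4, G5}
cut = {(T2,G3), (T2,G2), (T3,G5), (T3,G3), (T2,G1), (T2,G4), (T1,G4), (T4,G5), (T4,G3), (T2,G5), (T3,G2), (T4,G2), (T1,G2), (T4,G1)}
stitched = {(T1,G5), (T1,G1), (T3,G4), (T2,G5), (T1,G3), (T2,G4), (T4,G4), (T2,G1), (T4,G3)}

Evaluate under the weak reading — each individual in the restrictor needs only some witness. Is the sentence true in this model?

"it" takes "a garment" as antecedent — a donkey pronoun bound across the clause boundary.
Weak reading: every tailor t with some cut-garment has at least one cut-garment g such that stitched(t,g).
Per tailor: T1:✗  T2:✓  T3:✗  T4:✓
T1 has no witness among its cut-garments.

False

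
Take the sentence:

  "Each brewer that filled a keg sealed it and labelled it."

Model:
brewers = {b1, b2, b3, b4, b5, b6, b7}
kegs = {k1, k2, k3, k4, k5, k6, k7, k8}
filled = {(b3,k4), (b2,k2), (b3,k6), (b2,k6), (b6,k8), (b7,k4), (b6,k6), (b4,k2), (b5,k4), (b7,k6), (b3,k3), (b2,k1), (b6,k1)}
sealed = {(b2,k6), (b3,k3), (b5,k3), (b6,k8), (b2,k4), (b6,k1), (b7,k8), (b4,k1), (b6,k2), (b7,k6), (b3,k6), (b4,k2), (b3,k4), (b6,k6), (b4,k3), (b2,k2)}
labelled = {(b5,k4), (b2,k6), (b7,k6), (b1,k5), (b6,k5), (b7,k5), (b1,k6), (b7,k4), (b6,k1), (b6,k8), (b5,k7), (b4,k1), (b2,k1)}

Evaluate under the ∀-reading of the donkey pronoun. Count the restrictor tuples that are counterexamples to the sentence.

"it" takes "a keg" as antecedent — a donkey pronoun bound across the clause boundary.
Strong reading: for every (b,k) with filled(b,k), sealed(b,k) ∧ labelled(b,k).
Restrictor pairs: (b2,k1) ✗  (b2,k2) ✗  (b2,k6) ✓  (b3,k3) ✗  (b3,k4) ✗  (b3,k6) ✗  (b4,k2) ✗  (b5,k4) ✗  (b6,k1) ✓  (b6,k6) ✗  (b6,k8) ✓  (b7,k4) ✗  (b7,k6) ✓
Counterexamples (restrictor pairs failing the scope): 9.

9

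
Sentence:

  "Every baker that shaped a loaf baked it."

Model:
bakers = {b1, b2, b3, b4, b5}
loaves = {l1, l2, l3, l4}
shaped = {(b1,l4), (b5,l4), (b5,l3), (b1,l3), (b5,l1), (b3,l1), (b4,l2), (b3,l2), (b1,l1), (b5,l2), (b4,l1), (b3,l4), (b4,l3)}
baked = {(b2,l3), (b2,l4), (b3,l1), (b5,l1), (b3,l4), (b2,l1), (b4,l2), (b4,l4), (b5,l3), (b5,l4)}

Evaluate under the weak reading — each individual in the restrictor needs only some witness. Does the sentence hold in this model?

"it" takes "a loaf" as antecedent — a donkey pronoun bound across the clause boundary.
Weak reading: every baker b with some shaped-loaf has at least one shaped-loaf l such that baked(b,l).
Per baker: b1:✗  b3:✓  b4:✓  b5:✓
b1 has no witness among its shaped-loaves.

False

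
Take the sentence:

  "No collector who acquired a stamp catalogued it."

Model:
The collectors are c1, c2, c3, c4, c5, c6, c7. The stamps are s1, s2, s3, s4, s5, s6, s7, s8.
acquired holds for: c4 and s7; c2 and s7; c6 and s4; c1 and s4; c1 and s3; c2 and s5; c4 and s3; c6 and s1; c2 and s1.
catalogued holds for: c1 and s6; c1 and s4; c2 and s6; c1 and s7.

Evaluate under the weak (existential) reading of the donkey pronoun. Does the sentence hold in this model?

False

"it" takes "a stamp" as antecedent — a donkey pronoun bound across the clause boundary.
Truth condition: for no (c,s) with acquired(c,s) does catalogued(c,s) hold.
Restrictor pairs — does the scope hold? (c1,s3):fails  (c1,s4):holds  (c2,s1):fails  (c2,s5):fails  (c2,s7):fails  (c4,s3):fails  (c4,s7):fails  (c6,s1):fails  (c6,s4):fails
Scope holds for 1 pair(s), so the sentence is false.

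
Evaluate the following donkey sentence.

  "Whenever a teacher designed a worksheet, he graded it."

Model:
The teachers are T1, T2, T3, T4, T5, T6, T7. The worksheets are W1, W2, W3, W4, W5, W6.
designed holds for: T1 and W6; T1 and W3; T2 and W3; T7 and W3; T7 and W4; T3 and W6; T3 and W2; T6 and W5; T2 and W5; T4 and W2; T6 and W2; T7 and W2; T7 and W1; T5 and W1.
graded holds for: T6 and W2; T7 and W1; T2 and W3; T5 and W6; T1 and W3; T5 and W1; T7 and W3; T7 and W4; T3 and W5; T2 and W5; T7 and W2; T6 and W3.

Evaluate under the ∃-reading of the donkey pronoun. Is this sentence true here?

"it" takes "a worksheet" as antecedent — a donkey pronoun bound across the clause boundary.
Weak reading: every teacher t with some designed-worksheet has at least one designed-worksheet w such that graded(t,w).
Per teacher: T1:✓  T2:✓  T3:✗  T4:✗  T5:✓  T6:✓  T7:✓
T3 has no witness among its designed-worksheets.

False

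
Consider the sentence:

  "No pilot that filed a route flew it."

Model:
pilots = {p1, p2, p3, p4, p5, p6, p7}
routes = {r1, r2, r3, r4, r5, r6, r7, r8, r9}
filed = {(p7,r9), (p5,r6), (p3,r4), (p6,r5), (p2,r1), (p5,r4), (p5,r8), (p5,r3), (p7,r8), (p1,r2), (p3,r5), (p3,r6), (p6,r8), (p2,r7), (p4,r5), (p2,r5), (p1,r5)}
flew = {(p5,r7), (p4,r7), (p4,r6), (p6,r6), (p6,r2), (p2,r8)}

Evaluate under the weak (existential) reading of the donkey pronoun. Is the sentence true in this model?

"it" takes "a route" as antecedent — a donkey pronoun bound across the clause boundary.
Truth condition: for no (p,r) with filed(p,r) does flew(p,r) hold.
Restrictor pairs — does the scope hold? (p1,r2):fails  (p1,r5):fails  (p2,r1):fails  (p2,r5):fails  (p2,r7):fails  (p3,r4):fails  (p3,r5):fails  (p3,r6):fails  (p4,r5):fails  (p5,r3):fails  (p5,r4):fails  (p5,r6):fails  (p5,r8):fails  (p6,r5):fails  (p6,r8):fails  (p7,r8):fails  (p7,r9):fails
Scope holds for no restrictor pair, so the sentence is true.

True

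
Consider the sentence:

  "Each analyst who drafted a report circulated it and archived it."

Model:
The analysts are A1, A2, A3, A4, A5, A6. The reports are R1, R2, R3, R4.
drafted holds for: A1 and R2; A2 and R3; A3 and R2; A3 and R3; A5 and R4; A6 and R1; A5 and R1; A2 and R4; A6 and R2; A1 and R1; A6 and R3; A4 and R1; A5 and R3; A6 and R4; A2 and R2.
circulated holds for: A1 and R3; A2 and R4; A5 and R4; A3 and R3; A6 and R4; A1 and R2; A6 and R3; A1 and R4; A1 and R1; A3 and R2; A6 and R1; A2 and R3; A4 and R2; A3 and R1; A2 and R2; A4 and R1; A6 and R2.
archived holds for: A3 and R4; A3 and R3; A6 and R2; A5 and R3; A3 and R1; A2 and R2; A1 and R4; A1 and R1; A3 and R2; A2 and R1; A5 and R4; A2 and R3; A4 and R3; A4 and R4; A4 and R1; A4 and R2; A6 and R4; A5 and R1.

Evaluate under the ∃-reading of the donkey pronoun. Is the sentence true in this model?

True

"it" takes "a report" as antecedent — a donkey pronoun bound across the clause boundary.
Weak reading: every analyst a with some drafted-report has at least one drafted-report r such that circulated(a,r) ∧ archived(a,r).
Per analyst: A1:✓  A2:✓  A3:✓  A4:✓  A5:✓  A6:✓
Every analyst in the restrictor has a witness.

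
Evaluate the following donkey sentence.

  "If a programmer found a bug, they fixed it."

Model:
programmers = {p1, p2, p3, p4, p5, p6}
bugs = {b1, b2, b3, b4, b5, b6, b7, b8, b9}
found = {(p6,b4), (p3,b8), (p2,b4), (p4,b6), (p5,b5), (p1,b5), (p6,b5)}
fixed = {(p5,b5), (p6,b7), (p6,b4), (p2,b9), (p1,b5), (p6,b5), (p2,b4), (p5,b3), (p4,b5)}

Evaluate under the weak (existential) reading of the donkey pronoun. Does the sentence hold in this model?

False

"it" takes "a bug" as antecedent — a donkey pronoun bound across the clause boundary.
Weak reading: every programmer p with some found-bug has at least one found-bug b such that fixed(p,b).
Per programmer: p1:✓  p2:✓  p3:✗  p4:✗  p5:✓  p6:✓
p3 has no witness among its found-bugs.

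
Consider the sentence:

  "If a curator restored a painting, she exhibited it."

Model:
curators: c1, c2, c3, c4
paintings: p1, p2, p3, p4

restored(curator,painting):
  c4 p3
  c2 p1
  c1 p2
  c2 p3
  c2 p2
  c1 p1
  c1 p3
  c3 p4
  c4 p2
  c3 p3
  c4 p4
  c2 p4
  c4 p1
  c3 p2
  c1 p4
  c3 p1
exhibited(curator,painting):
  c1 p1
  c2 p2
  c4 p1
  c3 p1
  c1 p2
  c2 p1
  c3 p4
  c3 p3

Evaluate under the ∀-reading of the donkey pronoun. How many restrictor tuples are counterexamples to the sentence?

8

"it" takes "a painting" as antecedent — a donkey pronoun bound across the clause boundary.
Strong reading: for every (c,p) with restored(c,p), exhibited(c,p).
Restrictor pairs: (c1,p1) ✓  (c1,p2) ✓  (c1,p3) ✗  (c1,p4) ✗  (c2,p1) ✓  (c2,p2) ✓  (c2,p3) ✗  (c2,p4) ✗  (c3,p1) ✓  (c3,p2) ✗  (c3,p3) ✓  (c3,p4) ✓  (c4,p1) ✓  (c4,p2) ✗  (c4,p3) ✗  (c4,p4) ✗
Counterexamples (restrictor pairs failing the scope): 8.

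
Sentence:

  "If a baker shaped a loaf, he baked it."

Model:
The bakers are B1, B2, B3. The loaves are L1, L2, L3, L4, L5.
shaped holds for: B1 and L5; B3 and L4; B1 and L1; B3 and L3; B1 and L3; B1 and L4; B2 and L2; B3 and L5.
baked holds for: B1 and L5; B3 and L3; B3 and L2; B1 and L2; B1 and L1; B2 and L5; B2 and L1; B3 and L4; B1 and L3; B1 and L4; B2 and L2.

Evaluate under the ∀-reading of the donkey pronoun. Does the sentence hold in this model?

False

"it" takes "a loaf" as antecedent — a donkey pronoun bound across the clause boundary.
Strong reading: for every (b,l) with shaped(b,l), baked(b,l).
Restrictor pairs: (B1,L1) ✓  (B1,L3) ✓  (B1,L4) ✓  (B1,L5) ✓  (B2,L2) ✓  (B3,L3) ✓  (B3,L4) ✓  (B3,L5) ✗
Counterexample: (B3,L5) is in shaped but fails the scope.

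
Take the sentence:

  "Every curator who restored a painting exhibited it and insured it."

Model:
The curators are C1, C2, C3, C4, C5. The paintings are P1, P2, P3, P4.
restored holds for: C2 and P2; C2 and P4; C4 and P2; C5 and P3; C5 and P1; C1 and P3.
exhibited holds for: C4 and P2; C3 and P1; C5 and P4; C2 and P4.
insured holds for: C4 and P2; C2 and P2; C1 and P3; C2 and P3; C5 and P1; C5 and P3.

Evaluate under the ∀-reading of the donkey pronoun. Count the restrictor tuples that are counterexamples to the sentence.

"it" takes "a painting" as antecedent — a donkey pronoun bound across the clause boundary.
Strong reading: for every (c,p) with restored(c,p), exhibited(c,p) ∧ insured(c,p).
Restrictor pairs: (C1,P3) ✗  (C2,P2) ✗  (C2,P4) ✗  (C4,P2) ✓  (C5,P1) ✗  (C5,P3) ✗
Counterexamples (restrictor pairs failing the scope): 5.

5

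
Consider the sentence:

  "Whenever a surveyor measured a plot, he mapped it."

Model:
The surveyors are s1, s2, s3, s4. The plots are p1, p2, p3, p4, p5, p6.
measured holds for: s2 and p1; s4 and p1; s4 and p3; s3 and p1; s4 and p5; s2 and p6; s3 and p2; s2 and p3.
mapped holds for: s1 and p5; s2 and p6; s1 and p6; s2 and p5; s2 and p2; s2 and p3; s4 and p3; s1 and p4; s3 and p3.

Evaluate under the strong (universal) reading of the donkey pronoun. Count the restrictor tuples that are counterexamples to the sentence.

"it" takes "a plot" as antecedent — a donkey pronoun bound across the clause boundary.
Strong reading: for every (s,p) with measured(s,p), mapped(s,p).
Restrictor pairs: (s2,p1) ✗  (s2,p3) ✓  (s2,p6) ✓  (s3,p1) ✗  (s3,p2) ✗  (s4,p1) ✗  (s4,p3) ✓  (s4,p5) ✗
Counterexamples (restrictor pairs failing the scope): 5.

5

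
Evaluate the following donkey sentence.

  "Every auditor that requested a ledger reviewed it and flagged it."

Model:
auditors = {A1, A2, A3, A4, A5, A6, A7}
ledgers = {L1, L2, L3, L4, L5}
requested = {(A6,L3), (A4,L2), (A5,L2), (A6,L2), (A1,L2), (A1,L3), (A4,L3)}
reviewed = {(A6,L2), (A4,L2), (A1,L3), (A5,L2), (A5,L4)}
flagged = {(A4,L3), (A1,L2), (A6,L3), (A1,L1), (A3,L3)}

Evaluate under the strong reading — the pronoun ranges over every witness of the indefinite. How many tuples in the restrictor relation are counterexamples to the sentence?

"it" takes "a ledger" as antecedent — a donkey pronoun bound across the clause boundary.
Strong reading: for every (a,l) with requested(a,l), reviewed(a,l) ∧ flagged(a,l).
Restrictor pairs: (A1,L2) ✗  (A1,L3) ✗  (A4,L2) ✗  (A4,L3) ✗  (A5,L2) ✗  (A6,L2) ✗  (A6,L3) ✗
Counterexamples (restrictor pairs failing the scope): 7.

7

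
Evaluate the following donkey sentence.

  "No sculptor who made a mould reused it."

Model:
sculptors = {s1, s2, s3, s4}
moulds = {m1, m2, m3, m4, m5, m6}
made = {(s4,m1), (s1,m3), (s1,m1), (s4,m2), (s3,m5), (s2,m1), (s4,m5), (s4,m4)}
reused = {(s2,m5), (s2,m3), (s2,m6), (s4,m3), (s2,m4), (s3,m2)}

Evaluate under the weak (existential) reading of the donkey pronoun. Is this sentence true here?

True

"it" takes "a mould" as antecedent — a donkey pronoun bound across the clause boundary.
Truth condition: for no (s,m) with made(s,m) does reused(s,m) hold.
Restrictor pairs — does the scope hold? (s1,m1):fails  (s1,m3):fails  (s2,m1):fails  (s3,m5):fails  (s4,m1):fails  (s4,m2):fails  (s4,m4):fails  (s4,m5):fails
Scope holds for no restrictor pair, so the sentence is true.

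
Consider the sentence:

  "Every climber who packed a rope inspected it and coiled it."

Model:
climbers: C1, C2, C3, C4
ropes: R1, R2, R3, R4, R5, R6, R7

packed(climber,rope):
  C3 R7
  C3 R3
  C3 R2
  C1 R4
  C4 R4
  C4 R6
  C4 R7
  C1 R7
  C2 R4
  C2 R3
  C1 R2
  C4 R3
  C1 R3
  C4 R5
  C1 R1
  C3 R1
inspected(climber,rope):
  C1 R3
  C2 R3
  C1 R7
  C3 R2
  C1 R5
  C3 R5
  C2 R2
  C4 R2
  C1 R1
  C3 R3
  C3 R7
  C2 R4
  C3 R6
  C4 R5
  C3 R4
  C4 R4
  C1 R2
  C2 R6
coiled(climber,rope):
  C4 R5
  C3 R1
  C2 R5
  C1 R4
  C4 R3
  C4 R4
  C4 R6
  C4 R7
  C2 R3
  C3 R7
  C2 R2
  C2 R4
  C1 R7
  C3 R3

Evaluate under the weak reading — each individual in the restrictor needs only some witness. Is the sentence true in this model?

True

"it" takes "a rope" as antecedent — a donkey pronoun bound across the clause boundary.
Weak reading: every climber c with some packed-rope has at least one packed-rope r such that inspected(c,r) ∧ coiled(c,r).
Per climber: C1:✓  C2:✓  C3:✓  C4:✓
Every climber in the restrictor has a witness.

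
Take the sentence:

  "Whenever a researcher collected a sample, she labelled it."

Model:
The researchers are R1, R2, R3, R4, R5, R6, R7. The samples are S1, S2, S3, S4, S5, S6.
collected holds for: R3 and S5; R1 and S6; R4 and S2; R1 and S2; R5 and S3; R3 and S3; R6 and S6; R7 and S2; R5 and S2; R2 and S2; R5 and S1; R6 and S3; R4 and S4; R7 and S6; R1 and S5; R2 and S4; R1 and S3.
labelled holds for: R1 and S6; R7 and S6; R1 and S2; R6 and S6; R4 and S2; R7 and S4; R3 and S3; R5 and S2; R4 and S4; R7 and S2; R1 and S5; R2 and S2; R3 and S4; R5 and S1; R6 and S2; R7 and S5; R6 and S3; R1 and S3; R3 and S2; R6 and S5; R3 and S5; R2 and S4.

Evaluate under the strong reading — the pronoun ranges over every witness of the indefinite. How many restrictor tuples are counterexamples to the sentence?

"it" takes "a sample" as antecedent — a donkey pronoun bound across the clause boundary.
Strong reading: for every (r,s) with collected(r,s), labelled(r,s).
Restrictor pairs: (R1,S2) ✓  (R1,S3) ✓  (R1,S5) ✓  (R1,S6) ✓  (R2,S2) ✓  (R2,S4) ✓  (R3,S3) ✓  (R3,S5) ✓  (R4,S2) ✓  (R4,S4) ✓  (R5,S1) ✓  (R5,S2) ✓  (R5,S3) ✗  (R6,S3) ✓  (R6,S6) ✓  (R7,S2) ✓  (R7,S6) ✓
Counterexamples (restrictor pairs failing the scope): 1.

1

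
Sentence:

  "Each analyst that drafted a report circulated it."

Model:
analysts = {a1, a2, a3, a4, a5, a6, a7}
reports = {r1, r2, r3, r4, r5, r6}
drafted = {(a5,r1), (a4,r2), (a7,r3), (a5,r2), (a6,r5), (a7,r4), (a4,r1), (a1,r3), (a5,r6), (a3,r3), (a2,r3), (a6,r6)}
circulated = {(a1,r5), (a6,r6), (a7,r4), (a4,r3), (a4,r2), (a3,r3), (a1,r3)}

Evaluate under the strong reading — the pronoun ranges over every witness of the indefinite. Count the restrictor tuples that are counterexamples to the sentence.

"it" takes "a report" as antecedent — a donkey pronoun bound across the clause boundary.
Strong reading: for every (a,r) with drafted(a,r), circulated(a,r).
Restrictor pairs: (a1,r3) ✓  (a2,r3) ✗  (a3,r3) ✓  (a4,r1) ✗  (a4,r2) ✓  (a5,r1) ✗  (a5,r2) ✗  (a5,r6) ✗  (a6,r5) ✗  (a6,r6) ✓  (a7,r3) ✗  (a7,r4) ✓
Counterexamples (restrictor pairs failing the scope): 7.

7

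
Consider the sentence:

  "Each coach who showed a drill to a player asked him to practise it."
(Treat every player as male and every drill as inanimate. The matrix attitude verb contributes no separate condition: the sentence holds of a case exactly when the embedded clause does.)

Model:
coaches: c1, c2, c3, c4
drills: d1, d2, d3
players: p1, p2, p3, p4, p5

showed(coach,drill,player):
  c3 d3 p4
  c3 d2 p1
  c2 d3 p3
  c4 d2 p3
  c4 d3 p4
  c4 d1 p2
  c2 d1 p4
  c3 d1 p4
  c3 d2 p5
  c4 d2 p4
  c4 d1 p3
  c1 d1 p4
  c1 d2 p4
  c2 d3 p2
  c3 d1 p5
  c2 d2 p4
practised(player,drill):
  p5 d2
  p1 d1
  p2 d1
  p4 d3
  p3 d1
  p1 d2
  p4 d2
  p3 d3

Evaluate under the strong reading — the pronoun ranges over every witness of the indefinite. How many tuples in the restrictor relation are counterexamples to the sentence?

6

"him" takes "a player" as antecedent and "it" takes "a drill"; both are donkey pronouns co-varying with the restrictor.
Strong reading: for every (c,d,p) with showed(c,d,p), practised(p,d).
Restrictor triples: (c1,d1,p4)→practised(p4,d1) ✗  (c1,d2,p4)→practised(p4,d2) ✓  (c2,d1,p4)→practised(p4,d1) ✗  (c2,d2,p4)→practised(p4,d2) ✓  (c2,d3,p2)→practised(p2,d3) ✗  (c2,d3,p3)→practised(p3,d3) ✓  (c3,d1,p4)→practised(p4,d1) ✗  (c3,d1,p5)→practised(p5,d1) ✗  (c3,d2,p1)→practised(p1,d2) ✓  (c3,d2,p5)→practised(p5,d2) ✓  (c3,d3,p4)→practised(p4,d3) ✓  (c4,d1,p2)→practised(p2,d1) ✓  (c4,d1,p3)→practised(p3,d1) ✓  (c4,d2,p3)→practised(p3,d2) ✗  (c4,d2,p4)→practised(p4,d2) ✓  (c4,d3,p4)→practised(p4,d3) ✓
Counterexamples (restrictor triples failing the scope): 6.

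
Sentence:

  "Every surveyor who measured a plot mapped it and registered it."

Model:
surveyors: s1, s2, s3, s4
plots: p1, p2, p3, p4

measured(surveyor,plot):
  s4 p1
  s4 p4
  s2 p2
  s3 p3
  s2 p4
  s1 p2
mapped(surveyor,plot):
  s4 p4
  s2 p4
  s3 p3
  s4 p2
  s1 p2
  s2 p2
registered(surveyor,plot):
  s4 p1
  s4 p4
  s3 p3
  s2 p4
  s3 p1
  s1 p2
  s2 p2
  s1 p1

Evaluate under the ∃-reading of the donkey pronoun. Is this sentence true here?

True

"it" takes "a plot" as antecedent — a donkey pronoun bound across the clause boundary.
Weak reading: every surveyor s with some measured-plot has at least one measured-plot p such that mapped(s,p) ∧ registered(s,p).
Per surveyor: s1:✓  s2:✓  s3:✓  s4:✓
Every surveyor in the restrictor has a witness.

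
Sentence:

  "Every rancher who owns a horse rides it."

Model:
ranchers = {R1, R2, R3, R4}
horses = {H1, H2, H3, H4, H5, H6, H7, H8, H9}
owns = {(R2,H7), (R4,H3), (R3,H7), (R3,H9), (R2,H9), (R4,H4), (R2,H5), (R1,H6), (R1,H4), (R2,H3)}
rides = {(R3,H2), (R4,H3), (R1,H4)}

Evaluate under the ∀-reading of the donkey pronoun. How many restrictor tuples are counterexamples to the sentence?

"it" takes "a horse" as antecedent — a donkey pronoun bound across the clause boundary.
Strong reading: for every (r,h) with owns(r,h), rides(r,h).
Restrictor pairs: (R1,H4) ✓  (R1,H6) ✗  (R2,H3) ✗  (R2,H5) ✗  (R2,H7) ✗  (R2,H9) ✗  (R3,H7) ✗  (R3,H9) ✗  (R4,H3) ✓  (R4,H4) ✗
Counterexamples (restrictor pairs failing the scope): 8.

8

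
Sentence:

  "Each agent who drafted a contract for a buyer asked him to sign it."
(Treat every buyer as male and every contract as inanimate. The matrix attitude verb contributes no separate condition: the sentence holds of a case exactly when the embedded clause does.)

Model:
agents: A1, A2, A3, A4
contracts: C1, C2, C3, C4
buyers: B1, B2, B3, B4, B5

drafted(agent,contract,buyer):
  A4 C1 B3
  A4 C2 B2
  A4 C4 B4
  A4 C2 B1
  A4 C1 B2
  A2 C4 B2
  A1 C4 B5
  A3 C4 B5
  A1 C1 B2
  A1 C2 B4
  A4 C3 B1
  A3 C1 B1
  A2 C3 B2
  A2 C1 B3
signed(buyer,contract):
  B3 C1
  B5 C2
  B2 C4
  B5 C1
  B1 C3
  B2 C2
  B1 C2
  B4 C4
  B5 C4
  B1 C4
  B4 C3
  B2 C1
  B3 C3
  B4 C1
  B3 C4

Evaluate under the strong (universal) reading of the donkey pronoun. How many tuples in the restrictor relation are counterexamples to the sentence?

"him" takes "a buyer" as antecedent and "it" takes "a contract"; both are donkey pronouns co-varying with the restrictor.
Strong reading: for every (a,c,b) with drafted(a,c,b), signed(b,c).
Restrictor triples: (A1,C1,B2)→signed(B2,C1) ✓  (A1,C2,B4)→signed(B4,C2) ✗  (A1,C4,B5)→signed(B5,C4) ✓  (A2,C1,B3)→signed(B3,C1) ✓  (A2,C3,B2)→signed(B2,C3) ✗  (A2,C4,B2)→signed(B2,C4) ✓  (A3,C1,B1)→signed(B1,C1) ✗  (A3,C4,B5)→signed(B5,C4) ✓  (A4,C1,B2)→signed(B2,C1) ✓  (A4,C1,B3)→signed(B3,C1) ✓  (A4,C2,B1)→signed(B1,C2) ✓  (A4,C2,B2)→signed(B2,C2) ✓  (A4,C3,B1)→signed(B1,C3) ✓  (A4,C4,B4)→signed(B4,C4) ✓
Counterexamples (restrictor triples failing the scope): 3.

3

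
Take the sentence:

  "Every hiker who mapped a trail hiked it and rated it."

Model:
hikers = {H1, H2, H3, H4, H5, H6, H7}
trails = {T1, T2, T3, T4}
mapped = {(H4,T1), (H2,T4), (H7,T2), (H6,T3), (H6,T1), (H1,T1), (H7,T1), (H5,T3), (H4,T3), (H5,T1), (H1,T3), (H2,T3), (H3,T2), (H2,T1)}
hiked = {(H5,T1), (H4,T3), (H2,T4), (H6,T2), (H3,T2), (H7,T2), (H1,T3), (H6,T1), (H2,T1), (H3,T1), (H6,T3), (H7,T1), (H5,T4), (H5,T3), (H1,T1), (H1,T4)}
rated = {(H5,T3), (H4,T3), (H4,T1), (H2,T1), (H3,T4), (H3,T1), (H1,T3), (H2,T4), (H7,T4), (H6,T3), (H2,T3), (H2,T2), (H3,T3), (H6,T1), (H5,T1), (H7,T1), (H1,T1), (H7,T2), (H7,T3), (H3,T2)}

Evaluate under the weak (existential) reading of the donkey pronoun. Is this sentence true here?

True

"it" takes "a trail" as antecedent — a donkey pronoun bound across the clause boundary.
Weak reading: every hiker h with some mapped-trail has at least one mapped-trail t such that hiked(h,t) ∧ rated(h,t).
Per hiker: H1:✓  H2:✓  H3:✓  H4:✓  H5:✓  H6:✓  H7:✓
Every hiker in the restrictor has a witness.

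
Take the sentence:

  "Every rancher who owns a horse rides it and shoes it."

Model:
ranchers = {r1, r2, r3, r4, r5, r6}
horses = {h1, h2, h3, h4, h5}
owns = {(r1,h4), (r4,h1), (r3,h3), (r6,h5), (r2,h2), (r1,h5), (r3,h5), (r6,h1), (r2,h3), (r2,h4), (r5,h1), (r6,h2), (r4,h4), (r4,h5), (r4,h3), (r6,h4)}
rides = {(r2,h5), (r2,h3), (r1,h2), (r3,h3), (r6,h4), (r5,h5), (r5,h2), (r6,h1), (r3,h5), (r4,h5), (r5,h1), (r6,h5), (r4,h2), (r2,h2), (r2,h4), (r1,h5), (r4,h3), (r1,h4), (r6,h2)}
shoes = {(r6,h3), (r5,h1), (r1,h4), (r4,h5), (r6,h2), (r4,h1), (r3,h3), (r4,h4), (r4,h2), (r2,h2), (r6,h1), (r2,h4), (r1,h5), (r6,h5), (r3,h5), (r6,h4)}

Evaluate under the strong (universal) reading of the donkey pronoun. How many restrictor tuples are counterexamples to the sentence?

4

"it" takes "a horse" as antecedent — a donkey pronoun bound across the clause boundary.
Strong reading: for every (r,h) with owns(r,h), rides(r,h) ∧ shoes(r,h).
Restrictor pairs: (r1,h4) ✓  (r1,h5) ✓  (r2,h2) ✓  (r2,h3) ✗  (r2,h4) ✓  (r3,h3) ✓  (r3,h5) ✓  (r4,h1) ✗  (r4,h3) ✗  (r4,h4) ✗  (r4,h5) ✓  (r5,h1) ✓  (r6,h1) ✓  (r6,h2) ✓  (r6,h4) ✓  (r6,h5) ✓
Counterexamples (restrictor pairs failing the scope): 4.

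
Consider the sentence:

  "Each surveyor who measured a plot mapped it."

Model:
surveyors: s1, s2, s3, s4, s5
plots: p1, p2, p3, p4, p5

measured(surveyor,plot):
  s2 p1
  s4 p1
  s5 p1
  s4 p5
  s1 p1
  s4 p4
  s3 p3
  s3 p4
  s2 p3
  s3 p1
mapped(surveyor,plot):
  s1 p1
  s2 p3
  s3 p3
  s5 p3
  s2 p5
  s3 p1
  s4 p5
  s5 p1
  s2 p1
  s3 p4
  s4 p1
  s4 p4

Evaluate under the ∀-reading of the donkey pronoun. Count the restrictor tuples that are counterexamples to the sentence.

0

"it" takes "a plot" as antecedent — a donkey pronoun bound across the clause boundary.
Strong reading: for every (s,p) with measured(s,p), mapped(s,p).
Restrictor pairs: (s1,p1) ✓  (s2,p1) ✓  (s2,p3) ✓  (s3,p1) ✓  (s3,p3) ✓  (s3,p4) ✓  (s4,p1) ✓  (s4,p4) ✓  (s4,p5) ✓  (s5,p1) ✓
Counterexamples (restrictor pairs failing the scope): 0.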